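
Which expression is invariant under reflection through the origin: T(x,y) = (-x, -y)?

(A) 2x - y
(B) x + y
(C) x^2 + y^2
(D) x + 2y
C

The map is reflection through the origin: T(x,y) = (-x, -y).
Substitute the transformed coordinates into each option and compare with the original:
(A) 2x - y  ->  2(-x) - (-y) = -2x + y   [differs from 2x - y: not invariant]
(B) x + y  ->  (-x) + (-y) = -x - y   [differs from x + y: not invariant]
(C) x^2 + y^2  ->  (-x)^2 + (-y)^2 = x^2 + y^2   [equals x^2 + y^2: invariant]
(D) x + 2y  ->  (-x) + 2(-y) = -x - 2y   [differs from x + 2y: not invariant]

Only option (C), x^2 + y^2, is unchanged by the transformation.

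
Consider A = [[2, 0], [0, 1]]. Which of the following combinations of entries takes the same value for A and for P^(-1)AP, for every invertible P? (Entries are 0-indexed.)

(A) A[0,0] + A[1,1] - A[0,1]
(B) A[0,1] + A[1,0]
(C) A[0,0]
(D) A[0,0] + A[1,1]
D

A[0,0] + A[1,1] is the trace of A. By the cyclic property of the trace, tr(P^(-1)AP) = tr(APP^(-1)) = tr(A), so it is the same for every matrix similar to A.

The other combinations are not similarity invariants. For example, take P = [[2, 1], [1, 1]] (det P = 1), so P^(-1) = [[1, -1], [-1, 2]] and
B = P^(-1)AP = [[3, 1], [-2, 0]].
Evaluating each option on A and on B:
(A) A[0,0] + A[1,1] - A[0,1]: 3 for A, 2 for B -> changes
(B) A[0,1] + A[1,0]: 0 for A, -1 for B -> changes
(C) A[0,0]: 2 for A, 3 for B -> changes
(D) A[0,0] + A[1,1]: 3 for A, 3 for B -> unchanged

Only (D) A[0,0] + A[1,1] = 3 survives (and it does so for every P, not just this one), so it is the invariant.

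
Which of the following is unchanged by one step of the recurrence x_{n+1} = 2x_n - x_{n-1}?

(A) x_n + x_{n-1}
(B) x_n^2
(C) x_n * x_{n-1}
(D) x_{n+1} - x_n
D

For the recurrence x_{n+1} = 2x_n - x_{n-1}:

If x_{n+1} = 2x_n - x_{n-1}, then:
x_{n+1} - x_n = x_n - x_{n-1}
The first difference is constant throughout the sequence.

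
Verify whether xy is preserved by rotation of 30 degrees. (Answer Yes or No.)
No

Applying rotation by 30 degrees: x' = x*cos(30 degrees) - y*sin(30 degrees) = sqrt(3)x/2 - y/2, y' = x*sin(30 degrees) + y*cos(30 degrees) = x/2 + sqrt(3)y/2

Substituting into xy:
(sqrt(3)x/2 - y/2)(x/2 + sqrt(3)y/2)
= sqrt(3)x^2/4 + xy/2 - sqrt(3)y^2/4

This differs from the original expression xy, so it is NOT invariant.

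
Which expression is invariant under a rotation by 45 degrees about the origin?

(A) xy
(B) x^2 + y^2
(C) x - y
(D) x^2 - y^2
B

A rotation by 45 degrees sends (x, y) to (sqrt(2)x/2 - sqrt(2)y/2, sqrt(2)x/2 + sqrt(2)y/2).
Substitute the transformed coordinates into each option and compare with the original:
(A) xy  ->  (sqrt(2)x/2 - sqrt(2)y/2)(sqrt(2)x/2 + sqrt(2)y/2) = x^2/2 - y^2/2   [differs from xy: not invariant]
(B) x^2 + y^2  ->  (sqrt(2)x/2 - sqrt(2)y/2)^2 + (sqrt(2)x/2 + sqrt(2)y/2)^2 = x^2 + y^2   [equals x^2 + y^2: invariant]
(C) x - y  ->  (sqrt(2)x/2 - sqrt(2)y/2) - (sqrt(2)x/2 + sqrt(2)y/2) = -sqrt(2)y   [differs from x - y: not invariant]
(D) x^2 - y^2  ->  (sqrt(2)x/2 - sqrt(2)y/2)^2 - (sqrt(2)x/2 + sqrt(2)y/2)^2 = -2xy   [differs from x^2 - y^2: not invariant]

Only option (B), x^2 + y^2, is unchanged by the transformation.
Geometrically, x^2 + y^2 is the squared distance from the origin, which every rotation about the origin preserves.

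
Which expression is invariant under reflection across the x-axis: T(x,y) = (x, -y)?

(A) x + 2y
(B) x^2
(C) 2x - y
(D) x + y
B

The map is reflection across the x-axis: T(x,y) = (x, -y).
Substitute the transformed coordinates into each option and compare with the original:
(A) x + 2y  ->  (x) + 2(-y) = x - 2y   [differs from x + 2y: not invariant]
(B) x^2  ->  (x)^2 = x^2   [equals x^2: invariant]
(C) 2x - y  ->  2(x) - (-y) = 2x + y   [differs from 2x - y: not invariant]
(D) x + y  ->  (x) + (-y) = x - y   [differs from x + y: not invariant]

Only option (B), x^2, is unchanged by the transformation.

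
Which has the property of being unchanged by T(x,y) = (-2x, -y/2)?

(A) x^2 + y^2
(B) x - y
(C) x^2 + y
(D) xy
D

An expression E(x,y) is invariant under T if E(T(x,y)) = E(x,y). Here T(x,y) = (-2x, -y/2).
Substitute the transformed coordinates into each option and compare with the original:
(A) x^2 + y^2  ->  (-2x)^2 + (-y/2)^2 = 4x^2 + y^2/4   [differs from x^2 + y^2: not invariant]
(B) x - y  ->  (-2x) - (-y/2) = -2x + y/2   [differs from x - y: not invariant]
(C) x^2 + y  ->  (-2x)^2 + (-y/2) = 4x^2 - y/2   [differs from x^2 + y: not invariant]
(D) xy  ->  (-2x)(-y/2) = xy   [equals xy: invariant]

Only option (D), xy, is unchanged by the transformation.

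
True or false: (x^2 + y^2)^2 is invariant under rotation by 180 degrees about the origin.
True

Applying rotation by 180 degrees: x' = x*cos(180 degrees) - y*sin(180 degrees) = -x, y' = x*sin(180 degrees) + y*cos(180 degrees) = -y

Substituting into (x^2 + y^2)^2:
((-x)^2 + (-y)^2)^2
= x^4 + 2x^2y^2 + y^4 = (x^2 + y^2)^2

This equals the original expression (x^2 + y^2)^2, so it IS invariant.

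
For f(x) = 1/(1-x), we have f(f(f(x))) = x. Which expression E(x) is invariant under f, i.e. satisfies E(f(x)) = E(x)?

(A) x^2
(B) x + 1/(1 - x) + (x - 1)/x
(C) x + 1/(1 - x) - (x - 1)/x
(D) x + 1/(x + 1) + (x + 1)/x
B

Replace x by f(x) = 1/(1 - x) in each option and simplify. As a quick numerical cross-check, also compare E(4) with E(f(4)) = E(-1/3).

(A) x^2  ->  (1/(1 - x))^2 = (x - 1)^(-2); check: E(4) = 16 but E(-1/3) = 1/9.   [not invariant]
(B) x + 1/(1 - x) + (x - 1)/x  ->  (1/(1 - x)) + 1/(1 - (1/(1 - x))) + ((1/(1 - x)) - 1)/(1/(1 - x)), which simplifies back to x + 1/(1 - x) + (x - 1)/x; check: E(4) = 53/12, E(-1/3) = 53/12.   [invariant]
(C) x + 1/(1 - x) - (x - 1)/x  ->  (1/(1 - x)) + 1/(1 - (1/(1 - x))) - ((1/(1 - x)) - 1)/(1/(1 - x)) = (x^2(1 - x) - x + (x - 1)^2)/(x(x - 1)); check: E(4) = 35/12 but E(-1/3) = -43/12.   [not invariant]
(D) x + 1/(x + 1) + (x + 1)/x  ->  (1/(1 - x)) + 1/((1/(1 - x)) + 1) + ((1/(1 - x)) + 1)/(1/(1 - x)) = (-x^3 + 6x^2 - 11x + 7)/(x^2 - 3x + 2); check: E(4) = 109/20 but E(-1/3) = -5/6.   [not invariant]

Only (B) is unchanged. Indeed f(f(x)) = 1/(1 - 1/(1-x)) = (1-x)/(-x) = (x-1)/x, so E(x) = x + f(x) + f(f(x)) is the sum over the whole 3-cycle; applying f just permutes the three terms cyclically (x -> f(x) -> f(f(x)) -> x), leaving the sum unchanged.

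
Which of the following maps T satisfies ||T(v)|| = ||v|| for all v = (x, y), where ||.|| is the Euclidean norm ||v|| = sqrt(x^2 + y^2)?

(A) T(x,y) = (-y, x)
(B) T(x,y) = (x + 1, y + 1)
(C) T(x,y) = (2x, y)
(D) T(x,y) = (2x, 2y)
A

A transformation preserves a norm if ||T(v)|| = ||v|| for every v; a single vector where the norm changes rules an option out.

(A) T(x,y) = (-y, x): preserves the norm -- it is an orthogonal map (a rotation/reflection), and (-y)^2 + (x)^2 simplifies to x^2 + y^2.
(B) T(x,y) = (x + 1, y + 1): v = (1, 0) has norm sqrt((1)^2 + (0)^2) = 1, but T(v) = (2, 1) has norm sqrt(5) -- not preserved.
(C) T(x,y) = (2x, y): v = (1, 0) has norm sqrt((1)^2 + (0)^2) = 1, but T(v) = (2, 0) has norm 2 -- not preserved.
(D) T(x,y) = (2x, 2y): v = (1, 0) has norm sqrt((1)^2 + (0)^2) = 1, but T(v) = (2, 0) has norm 2 -- not preserved.

Therefore the answer is (A).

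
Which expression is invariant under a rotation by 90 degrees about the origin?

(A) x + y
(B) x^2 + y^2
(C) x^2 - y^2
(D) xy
B

A rotation by 90 degrees sends (x, y) to (-y, x).
Substitute the transformed coordinates into each option and compare with the original:
(A) x + y  ->  (-y) + (x) = x - y   [differs from x + y: not invariant]
(B) x^2 + y^2  ->  (-y)^2 + (x)^2 = x^2 + y^2   [equals x^2 + y^2: invariant]
(C) x^2 - y^2  ->  (-y)^2 - (x)^2 = -x^2 + y^2   [differs from x^2 - y^2: not invariant]
(D) xy  ->  (-y)(x) = -xy   [differs from xy: not invariant]

Only option (B), x^2 + y^2, is unchanged by the transformation.
Geometrically, x^2 + y^2 is the squared distance from the origin, which every rotation about the origin preserves.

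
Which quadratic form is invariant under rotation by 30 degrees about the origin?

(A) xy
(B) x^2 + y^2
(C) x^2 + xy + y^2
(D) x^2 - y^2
B

Rotation by 30 degrees sends (x, y) to (sqrt(3)x/2 - y/2, x/2 + sqrt(3)y/2).
Substitute the transformed coordinates into each option and compare with the original:
(A) xy  ->  (sqrt(3)x/2 - y/2)(x/2 + sqrt(3)y/2) = sqrt(3)x^2/4 + xy/2 - sqrt(3)y^2/4   [differs from xy: not invariant]
(B) x^2 + y^2  ->  (sqrt(3)x/2 - y/2)^2 + (x/2 + sqrt(3)y/2)^2 = x^2 + y^2   [equals x^2 + y^2: invariant]
(C) x^2 + xy + y^2  ->  (sqrt(3)x/2 - y/2)^2 + (sqrt(3)x/2 - y/2)(x/2 + sqrt(3)y/2) + (x/2 + sqrt(3)y/2)^2 = sqrt(3)x^2/4 + x^2 + xy/2 - sqrt(3)y^2/4 + y^2   [differs from x^2 + xy + y^2: not invariant]
(D) x^2 - y^2  ->  (sqrt(3)x/2 - y/2)^2 - (x/2 + sqrt(3)y/2)^2 = x^2/2 - sqrt(3)xy - y^2/2   [differs from x^2 - y^2: not invariant]

Only option (B), x^2 + y^2, is unchanged by the transformation.
x^2 + y^2 is the squared distance from the origin, which rotations preserve.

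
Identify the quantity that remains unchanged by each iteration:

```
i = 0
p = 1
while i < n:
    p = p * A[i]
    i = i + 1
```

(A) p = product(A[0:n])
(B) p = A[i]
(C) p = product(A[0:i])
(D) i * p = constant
C

A loop invariant must hold before the first iteration and be re-established by every execution of the body.

(C) p = product(A[0:i]): Initially i = 0 and p = 1 = product of the empty slice A[0:0]. If p = product(A[0:i]) holds at the top of an iteration, the body sets p to product(A[0:i]) * A[i] = product(A[0:i+1]) and then i to i+1, so the property is restored. At exit i = n, giving p = product(A[0:n]).

The other options fail:
(A) p = product(A[0:n]): false before the loop (p = 1, not the full product) -- it only becomes true at exit.
(B) p = A[i]: after the first iteration p = A[0] but i = 1; in general p is a product of several elements, not a single one.
(D) i * p = constant: initially i * p = 0, but after one iteration it is 1 * A[0], which is nonzero in general.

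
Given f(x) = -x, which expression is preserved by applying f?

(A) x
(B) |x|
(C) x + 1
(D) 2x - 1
B

For f(x) = -x:
Applying f replaces x by -x. Since |-x| = |x|, the absolute value is unchanged by f, whereas x -> -x, 2x - 1 -> -2x - 1 and x + 1 -> -x + 1 all change.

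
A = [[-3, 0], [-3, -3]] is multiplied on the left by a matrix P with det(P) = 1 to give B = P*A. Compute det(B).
9

By the multiplicative property of determinants, det(B) = det(P*A) = det(P) * det(A) = det(A),
so the determinant is invariant under multiplication by any determinant-1 matrix; we just need det(A).

det(A) = (-3)(-3) - (0)(-3) = 9 - 0 = 9

Therefore det(B) = 1 * 9 = 9.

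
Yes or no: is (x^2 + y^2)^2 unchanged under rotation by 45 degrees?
Yes

Applying rotation by 45 degrees: x' = x*cos(45 degrees) - y*sin(45 degrees) = sqrt(2)x/2 - sqrt(2)y/2, y' = x*sin(45 degrees) + y*cos(45 degrees) = sqrt(2)x/2 + sqrt(2)y/2

Substituting into (x^2 + y^2)^2:
((sqrt(2)x/2 - sqrt(2)y/2)^2 + (sqrt(2)x/2 + sqrt(2)y/2)^2)^2
= x^4 + 2x^2y^2 + y^4 = (x^2 + y^2)^2

This equals the original expression (x^2 + y^2)^2, so it IS invariant.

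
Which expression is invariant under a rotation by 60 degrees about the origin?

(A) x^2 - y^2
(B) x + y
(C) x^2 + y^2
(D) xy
C

A rotation by 60 degrees sends (x, y) to (x/2 - sqrt(3)y/2, sqrt(3)x/2 + y/2).
Substitute the transformed coordinates into each option and compare with the original:
(A) x^2 - y^2  ->  (x/2 - sqrt(3)y/2)^2 - (sqrt(3)x/2 + y/2)^2 = -x^2/2 - sqrt(3)xy + y^2/2   [differs from x^2 - y^2: not invariant]
(B) x + y  ->  (x/2 - sqrt(3)y/2) + (sqrt(3)x/2 + y/2) = x/2 + sqrt(3)x/2 - sqrt(3)y/2 + y/2   [differs from x + y: not invariant]
(C) x^2 + y^2  ->  (x/2 - sqrt(3)y/2)^2 + (sqrt(3)x/2 + y/2)^2 = x^2 + y^2   [equals x^2 + y^2: invariant]
(D) xy  ->  (x/2 - sqrt(3)y/2)(sqrt(3)x/2 + y/2) = sqrt(3)x^2/4 - xy/2 - sqrt(3)y^2/4   [differs from xy: not invariant]

Only option (C), x^2 + y^2, is unchanged by the transformation.
Geometrically, x^2 + y^2 is the squared distance from the origin, which every rotation about the origin preserves.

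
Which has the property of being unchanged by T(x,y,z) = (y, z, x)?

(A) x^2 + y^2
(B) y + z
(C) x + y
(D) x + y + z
D

Apply T(x,y,z) = (y, z, x) to each option, i.e. replace (x, y, z) by the transformed coordinates.
Substitute the transformed coordinates into each option and compare with the original:
(A) x^2 + y^2  ->  (y)^2 + (z)^2 = y^2 + z^2   [differs from x^2 + y^2: not invariant]
(B) y + z  ->  (z) + (x) = x + z   [differs from y + z: not invariant]
(C) x + y  ->  (y) + (z) = y + z   [differs from x + y: not invariant]
(D) x + y + z  ->  (y) + (z) + (x) = x + y + z   [equals x + y + z: invariant]

Only option (D), x + y + z, is unchanged by the transformation.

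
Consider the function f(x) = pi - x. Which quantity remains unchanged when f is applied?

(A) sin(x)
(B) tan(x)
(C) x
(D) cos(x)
A

For f(x) = pi - x:
sin(pi - x) = sin(x), so sine is invariant under this transformation.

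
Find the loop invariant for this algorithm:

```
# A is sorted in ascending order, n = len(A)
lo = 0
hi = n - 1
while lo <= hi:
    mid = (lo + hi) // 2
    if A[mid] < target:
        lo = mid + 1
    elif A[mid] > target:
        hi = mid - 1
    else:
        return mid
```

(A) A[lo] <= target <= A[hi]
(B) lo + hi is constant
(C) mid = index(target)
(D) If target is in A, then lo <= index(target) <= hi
D

A loop invariant must hold before the first iteration and be re-established by every execution of the body.

(D) If target is in A, then lo <= index(target) <= hi: Before the loop [lo, hi] = [0, n-1] covers every index. When A[mid] < target, sortedness puts target strictly to the right of mid, so setting lo = mid + 1 keeps index(target) in [lo, hi]; symmetrically for hi = mid - 1. Hence 'if target is in A then lo <= index(target) <= hi' holds after every iteration, and when lo > hi it proves target is absent.

The other options fail:
(A) A[lo] <= target <= A[hi]: fails when target is not in A (e.g. target < A[0] already violates it before the loop), so it is not maintained in general.
(B) lo + hi is constant: each iteration moves exactly one of lo, hi, so lo + hi changes (e.g. 0 + (n-1) becomes (mid+1) + (n-1)).
(C) mid = index(target): mid is just the current probe; it equals index(target) only on the iteration that returns.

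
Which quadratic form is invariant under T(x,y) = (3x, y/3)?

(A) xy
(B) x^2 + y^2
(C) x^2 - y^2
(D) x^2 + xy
A

T multiplies x by 3 and divides y by 3.
Substitute the transformed coordinates into each option and compare with the original:
(A) xy  ->  (3x)(y/3) = xy   [equals xy: invariant]
(B) x^2 + y^2  ->  (3x)^2 + (y/3)^2 = 9x^2 + y^2/9   [differs from x^2 + y^2: not invariant]
(C) x^2 - y^2  ->  (3x)^2 - (y/3)^2 = 9x^2 - y^2/9   [differs from x^2 - y^2: not invariant]
(D) x^2 + xy  ->  (3x)^2 + (3x)(y/3) = 9x^2 + xy   [differs from x^2 + xy: not invariant]

Only option (A), xy, is unchanged by the transformation.
The factors 3 and 1/3 cancel only in the pure product xy.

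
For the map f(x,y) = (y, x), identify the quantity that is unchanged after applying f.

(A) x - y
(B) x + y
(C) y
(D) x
B

For f(x,y) = (y, x):
After applying f: x' = y, y' = x. So x' + y' = y + x = x + y.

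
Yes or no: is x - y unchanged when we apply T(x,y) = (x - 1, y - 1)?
Yes

Substitute T(x,y) = (x - 1, y - 1) into the expression and compare with the original.

Original: x - y
After applying T: (x - 1) - (y - 1) = x - y

This is identical to the original x - y, so the expression is invariant.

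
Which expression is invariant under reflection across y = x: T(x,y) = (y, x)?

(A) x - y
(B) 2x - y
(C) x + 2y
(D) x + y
D

The map is reflection across y = x: T(x,y) = (y, x).
Substitute the transformed coordinates into each option and compare with the original:
(A) x - y  ->  (y) - (x) = -x + y   [differs from x - y: not invariant]
(B) 2x - y  ->  2(y) - (x) = -x + 2y   [differs from 2x - y: not invariant]
(C) x + 2y  ->  (y) + 2(x) = 2x + y   [differs from x + 2y: not invariant]
(D) x + y  ->  (y) + (x) = x + y   [equals x + y: invariant]

Only option (D), x + y, is unchanged by the transformation.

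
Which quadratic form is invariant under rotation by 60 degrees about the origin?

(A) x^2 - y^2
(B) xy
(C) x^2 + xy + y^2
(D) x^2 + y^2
D

Rotation by 60 degrees sends (x, y) to (x/2 - sqrt(3)y/2, sqrt(3)x/2 + y/2).
Substitute the transformed coordinates into each option and compare with the original:
(A) x^2 - y^2  ->  (x/2 - sqrt(3)y/2)^2 - (sqrt(3)x/2 + y/2)^2 = -x^2/2 - sqrt(3)xy + y^2/2   [differs from x^2 - y^2: not invariant]
(B) xy  ->  (x/2 - sqrt(3)y/2)(sqrt(3)x/2 + y/2) = sqrt(3)x^2/4 - xy/2 - sqrt(3)y^2/4   [differs from xy: not invariant]
(C) x^2 + xy + y^2  ->  (x/2 - sqrt(3)y/2)^2 + (x/2 - sqrt(3)y/2)(sqrt(3)x/2 + y/2) + (sqrt(3)x/2 + y/2)^2 = sqrt(3)x^2/4 + x^2 - xy/2 - sqrt(3)y^2/4 + y^2   [differs from x^2 + xy + y^2: not invariant]
(D) x^2 + y^2  ->  (x/2 - sqrt(3)y/2)^2 + (sqrt(3)x/2 + y/2)^2 = x^2 + y^2   [equals x^2 + y^2: invariant]

Only option (D), x^2 + y^2, is unchanged by the transformation.
x^2 + y^2 is the squared distance from the origin, which rotations preserve.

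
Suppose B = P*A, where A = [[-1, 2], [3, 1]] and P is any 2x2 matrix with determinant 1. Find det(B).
-7

By the multiplicative property of determinants, det(B) = det(P*A) = det(P) * det(A) = det(A),
so the determinant is invariant under multiplication by any determinant-1 matrix; we just need det(A).

det(A) = (-1)(1) - (2)(3) = -1 - 6 = -7

Therefore det(B) = 1 * (-7) = -7.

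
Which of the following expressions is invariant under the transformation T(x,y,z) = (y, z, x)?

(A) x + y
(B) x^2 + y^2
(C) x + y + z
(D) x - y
C

Apply T(x,y,z) = (y, z, x) to each option, i.e. replace (x, y, z) by the transformed coordinates.
Substitute the transformed coordinates into each option and compare with the original:
(A) x + y  ->  (y) + (z) = y + z   [differs from x + y: not invariant]
(B) x^2 + y^2  ->  (y)^2 + (z)^2 = y^2 + z^2   [differs from x^2 + y^2: not invariant]
(C) x + y + z  ->  (y) + (z) + (x) = x + y + z   [equals x + y + z: invariant]
(D) x - y  ->  (y) - (z) = y - z   [differs from x - y: not invariant]

Only option (C), x + y + z, is unchanged by the transformation.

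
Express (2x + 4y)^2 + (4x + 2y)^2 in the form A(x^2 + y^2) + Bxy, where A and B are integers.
20(x^2 + y^2) + 32xy

Expanding: (2x + 4y)^2 = 4x^2 + 16xy + 16y^2
(4x + 2y)^2 = 16x^2 + 16xy + 4y^2
Sum = (4+16)(x^2+y^2) + 32xy = 20(x^2 + y^2) + 32xy
This is symmetric in x and y.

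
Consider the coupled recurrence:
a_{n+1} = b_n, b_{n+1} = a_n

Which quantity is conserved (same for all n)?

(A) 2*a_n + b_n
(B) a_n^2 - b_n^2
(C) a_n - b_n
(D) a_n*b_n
D

Replace a_n by a_{n+1} = b_n and b_n by b_{n+1} = a_n in each option and simplify:
(A) 2*a_n + b_n  ->  2*(b_n) + (a_n) = a_n + 2*b_n   [not conserved]
(B) a_n^2 - b_n^2  ->  (b_n)^2 - (a_n)^2 = -a_n^2 + b_n^2   [not conserved]
(C) a_n - b_n  ->  (b_n) - (a_n) = -a_n + b_n   [not conserved]
(D) a_n*b_n  ->  (b_n)*(a_n) = a_n*b_n   [conserved]

Only (D) a_n*b_n returns to itself after one step, so it is the conserved quantity.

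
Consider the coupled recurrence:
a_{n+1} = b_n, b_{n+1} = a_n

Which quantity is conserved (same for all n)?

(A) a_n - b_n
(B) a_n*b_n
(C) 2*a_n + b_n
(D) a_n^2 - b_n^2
B

Replace a_n by a_{n+1} = b_n and b_n by b_{n+1} = a_n in each option and simplify:
(A) a_n - b_n  ->  (b_n) - (a_n) = -a_n + b_n   [not conserved]
(B) a_n*b_n  ->  (b_n)*(a_n) = a_n*b_n   [conserved]
(C) 2*a_n + b_n  ->  2*(b_n) + (a_n) = a_n + 2*b_n   [not conserved]
(D) a_n^2 - b_n^2  ->  (b_n)^2 - (a_n)^2 = -a_n^2 + b_n^2   [not conserved]

Only (B) a_n*b_n returns to itself after one step, so it is the conserved quantity.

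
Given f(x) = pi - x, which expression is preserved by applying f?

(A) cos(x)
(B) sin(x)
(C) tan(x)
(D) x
B

For f(x) = pi - x:
sin(pi - x) = sin(x), so sine is invariant under this transformation.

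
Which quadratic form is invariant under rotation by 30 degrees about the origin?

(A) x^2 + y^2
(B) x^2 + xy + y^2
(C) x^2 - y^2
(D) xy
A

Rotation by 30 degrees sends (x, y) to (sqrt(3)x/2 - y/2, x/2 + sqrt(3)y/2).
Substitute the transformed coordinates into each option and compare with the original:
(A) x^2 + y^2  ->  (sqrt(3)x/2 - y/2)^2 + (x/2 + sqrt(3)y/2)^2 = x^2 + y^2   [equals x^2 + y^2: invariant]
(B) x^2 + xy + y^2  ->  (sqrt(3)x/2 - y/2)^2 + (sqrt(3)x/2 - y/2)(x/2 + sqrt(3)y/2) + (x/2 + sqrt(3)y/2)^2 = sqrt(3)x^2/4 + x^2 + xy/2 - sqrt(3)y^2/4 + y^2   [differs from x^2 + xy + y^2: not invariant]
(C) x^2 - y^2  ->  (sqrt(3)x/2 - y/2)^2 - (x/2 + sqrt(3)y/2)^2 = x^2/2 - sqrt(3)xy - y^2/2   [differs from x^2 - y^2: not invariant]
(D) xy  ->  (sqrt(3)x/2 - y/2)(x/2 + sqrt(3)y/2) = sqrt(3)x^2/4 + xy/2 - sqrt(3)y^2/4   [differs from xy: not invariant]

Only option (A), x^2 + y^2, is unchanged by the transformation.
x^2 + y^2 is the squared distance from the origin, which rotations preserve.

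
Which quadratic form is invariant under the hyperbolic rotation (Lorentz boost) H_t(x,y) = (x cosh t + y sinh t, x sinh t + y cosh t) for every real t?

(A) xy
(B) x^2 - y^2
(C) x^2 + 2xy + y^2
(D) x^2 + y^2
B

Write x' = x cosh t + y sinh t, y' = x sinh t + y cosh t and substitute into each option:
(A) xy: (x cosh t + y sinh t)(x sinh t + y cosh t) = xy(cosh^2 t + sinh^2 t) + (x^2 + y^2) sinh t cosh t = xy cosh 2t + (x^2 + y^2)(sinh 2t)/2   [not invariant for t != 0]
(B) x^2 - y^2: (x cosh t + y sinh t)^2 - (x sinh t + y cosh t)^2 = x^2(cosh^2 t - sinh^2 t) + 2xy(cosh t sinh t - sinh t cosh t) + y^2(sinh^2 t - cosh^2 t) = x^2 - y^2   [invariant, using cosh^2 t - sinh^2 t = 1]
(C) x^2 + 2xy + y^2: (x' + y')^2 with x' + y' = (x + y)(cosh t + sinh t) = (x + y)e^t, so it becomes (x + y)^2 e^(2t)   [not invariant for t != 0]
(D) x^2 + y^2: (x cosh t + y sinh t)^2 + (x sinh t + y cosh t)^2 = (x^2 + y^2)(cosh^2 t + sinh^2 t) + 4xy sinh t cosh t = (x^2 + y^2) cosh 2t + 2xy sinh 2t   [not invariant for t != 0]

Only (B) x^2 - y^2 is unchanged; it is the Minkowski form preserved by Lorentz boosts, just as x^2 + y^2 is preserved by ordinary rotations.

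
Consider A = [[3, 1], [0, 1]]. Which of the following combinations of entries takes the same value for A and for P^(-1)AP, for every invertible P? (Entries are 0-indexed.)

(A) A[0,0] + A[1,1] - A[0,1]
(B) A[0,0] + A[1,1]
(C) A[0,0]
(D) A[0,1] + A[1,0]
B

A[0,0] + A[1,1] is the trace of A. By the cyclic property of the trace, tr(P^(-1)AP) = tr(APP^(-1)) = tr(A), so it is the same for every matrix similar to A.

The other combinations are not similarity invariants. For example, take P = [[1, 1], [1, 2]] (det P = 1), so P^(-1) = [[2, -1], [-1, 1]] and
B = P^(-1)AP = [[7, 8], [-3, -3]].
Evaluating each option on A and on B:
(A) A[0,0] + A[1,1] - A[0,1]: 3 for A, -4 for B -> changes
(B) A[0,0] + A[1,1]: 4 for A, 4 for B -> unchanged
(C) A[0,0]: 3 for A, 7 for B -> changes
(D) A[0,1] + A[1,0]: 1 for A, 5 for B -> changes

Only (B) A[0,0] + A[1,1] = 4 survives (and it does so for every P, not just this one), so it is the invariant.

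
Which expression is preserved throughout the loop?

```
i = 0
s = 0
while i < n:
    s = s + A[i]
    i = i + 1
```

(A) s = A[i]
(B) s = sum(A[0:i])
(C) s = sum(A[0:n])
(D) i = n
B

A loop invariant must hold before the first iteration and be re-established by every execution of the body.

(B) s = sum(A[0:i]): Initially i = 0 and s = 0 = sum of the empty slice A[0:0]. If s = sum(A[0:i]) holds at the top of an iteration, the body sets s to sum(A[0:i]) + A[i] = sum(A[0:i+1]) and then i to i+1, so s = sum(A[0:i]) holds again. At exit i = n, giving s = sum(A[0:n]).

The other options fail:
(A) s = A[i]: after the first iteration s = A[0] but i = 1, so s = A[i] compares s with the wrong element (and fails in general).
(C) s = sum(A[0:n]): false before the loop (s = 0, not the full sum) -- it only becomes true at exit.
(D) i = n: false initially (i = 0); it is the exit condition, not an invariant.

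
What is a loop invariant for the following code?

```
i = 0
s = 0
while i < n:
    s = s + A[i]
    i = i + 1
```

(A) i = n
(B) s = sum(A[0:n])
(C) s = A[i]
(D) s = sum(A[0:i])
D

A loop invariant must hold before the first iteration and be re-established by every execution of the body.

(D) s = sum(A[0:i]): Initially i = 0 and s = 0 = sum of the empty slice A[0:0]. If s = sum(A[0:i]) holds at the top of an iteration, the body sets s to sum(A[0:i]) + A[i] = sum(A[0:i+1]) and then i to i+1, so s = sum(A[0:i]) holds again. At exit i = n, giving s = sum(A[0:n]).

The other options fail:
(A) i = n: false initially (i = 0); it is the exit condition, not an invariant.
(B) s = sum(A[0:n]): false before the loop (s = 0, not the full sum) -- it only becomes true at exit.
(C) s = A[i]: after the first iteration s = A[0] but i = 1, so s = A[i] compares s with the wrong element (and fails in general).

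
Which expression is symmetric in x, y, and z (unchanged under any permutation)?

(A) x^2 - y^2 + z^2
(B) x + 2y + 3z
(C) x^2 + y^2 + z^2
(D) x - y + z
C

A symmetric expression is unchanged when the variables are permuted; here the transformation to test is the swap (x, y) -> (y, x).
A symmetric expression must survive every permutation; the single swap x <-> y already eliminates the distractors, and the keyed expression is also unchanged by x <-> z and y <-> z (each variable enters it in exactly the same way).
Substitute the transformed coordinates into each option and compare with the original:
(A) x^2 - y^2 + z^2  ->  (y)^2 - (x)^2 + z^2 = -x^2 + y^2 + z^2   [differs from x^2 - y^2 + z^2: not invariant]
(B) x + 2y + 3z  ->  (y) + 2(x) + 3z = 2x + y + 3z   [differs from x + 2y + 3z: not invariant]
(C) x^2 + y^2 + z^2  ->  (y)^2 + (x)^2 + z^2 = x^2 + y^2 + z^2   [equals x^2 + y^2 + z^2: invariant]
(D) x - y + z  ->  (y) - (x) + z = -x + y + z   [differs from x - y + z: not invariant]

Only option (C), x^2 + y^2 + z^2, is unchanged by the transformation.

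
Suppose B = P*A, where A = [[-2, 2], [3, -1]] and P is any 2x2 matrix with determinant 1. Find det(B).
-4

By the multiplicative property of determinants, det(B) = det(P*A) = det(P) * det(A) = det(A),
so the determinant is invariant under multiplication by any determinant-1 matrix; we just need det(A).

det(A) = (-2)(-1) - (2)(3) = 2 - 6 = -4

Therefore det(B) = 1 * (-4) = -4.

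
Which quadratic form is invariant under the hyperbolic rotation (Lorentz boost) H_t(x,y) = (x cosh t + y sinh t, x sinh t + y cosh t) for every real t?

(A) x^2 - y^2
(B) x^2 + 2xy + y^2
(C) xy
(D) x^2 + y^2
A

Write x' = x cosh t + y sinh t, y' = x sinh t + y cosh t and substitute into each option:
(A) x^2 - y^2: (x cosh t + y sinh t)^2 - (x sinh t + y cosh t)^2 = x^2(cosh^2 t - sinh^2 t) + 2xy(cosh t sinh t - sinh t cosh t) + y^2(sinh^2 t - cosh^2 t) = x^2 - y^2   [invariant, using cosh^2 t - sinh^2 t = 1]
(B) x^2 + 2xy + y^2: (x' + y')^2 with x' + y' = (x + y)(cosh t + sinh t) = (x + y)e^t, so it becomes (x + y)^2 e^(2t)   [not invariant for t != 0]
(C) xy: (x cosh t + y sinh t)(x sinh t + y cosh t) = xy(cosh^2 t + sinh^2 t) + (x^2 + y^2) sinh t cosh t = xy cosh 2t + (x^2 + y^2)(sinh 2t)/2   [not invariant for t != 0]
(D) x^2 + y^2: (x cosh t + y sinh t)^2 + (x sinh t + y cosh t)^2 = (x^2 + y^2)(cosh^2 t + sinh^2 t) + 4xy sinh t cosh t = (x^2 + y^2) cosh 2t + 2xy sinh 2t   [not invariant for t != 0]

Only (A) x^2 - y^2 is unchanged; it is the Minkowski form preserved by Lorentz boosts, just as x^2 + y^2 is preserved by ordinary rotations.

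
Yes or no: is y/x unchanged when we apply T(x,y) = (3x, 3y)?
Yes

Substitute T(x,y) = (3x, 3y) into the expression and compare with the original.

Original: y/x
After applying T: (3y)/(3x) = y/x

This is identical to the original y/x, so the expression is invariant.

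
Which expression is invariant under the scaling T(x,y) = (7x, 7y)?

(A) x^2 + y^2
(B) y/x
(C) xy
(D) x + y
B

Under the uniform scaling T(x,y) = (7x, 7y):
Substitute the transformed coordinates into each option and compare with the original:
(A) x^2 + y^2  ->  (7x)^2 + (7y)^2 = 49x^2 + 49y^2   [differs from x^2 + y^2: not invariant]
(B) y/x  ->  (7y)/(7x) = y/x   [equals y/x: invariant]
(C) xy  ->  (7x)(7y) = 49xy   [differs from xy: not invariant]
(D) x + y  ->  (7x) + (7y) = 7x + 7y   [differs from x + y: not invariant]

Only option (B), y/x, is unchanged by the transformation.
The common factor 7 cancels in a ratio of coordinates, while sums, products and sums of squares pick up factors of 7 or 49.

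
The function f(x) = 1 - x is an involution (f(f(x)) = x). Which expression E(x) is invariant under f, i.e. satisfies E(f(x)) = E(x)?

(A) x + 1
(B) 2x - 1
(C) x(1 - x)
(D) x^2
C

Replace x by f(x) = 1 - x in each option and simplify. As a quick numerical cross-check, also compare E(5) with E(f(5)) = E(-4).

(A) x + 1  ->  (1 - x) + 1 = 2 - x; check: E(5) = 6 but E(-4) = -3.   [not invariant]
(B) 2x - 1  ->  2(1 - x) - 1 = 1 - 2x; check: E(5) = 9 but E(-4) = -9.   [not invariant]
(C) x(1 - x)  ->  (1 - x)(1 - (1 - x)), which simplifies back to x(1 - x); check: E(5) = -20, E(-4) = -20.   [invariant]
(D) x^2  ->  (1 - x)^2 = (x - 1)^2; check: E(5) = 25 but E(-4) = 16.   [not invariant]

Only (C) is unchanged. E is symmetric under swapping x with f(x) = 1 - x, which is exactly what an involution does.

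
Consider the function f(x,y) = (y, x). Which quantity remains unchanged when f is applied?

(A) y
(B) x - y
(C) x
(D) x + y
D

For f(x,y) = (y, x):
After applying f: x' = y, y' = x. So x' + y' = y + x = x + y.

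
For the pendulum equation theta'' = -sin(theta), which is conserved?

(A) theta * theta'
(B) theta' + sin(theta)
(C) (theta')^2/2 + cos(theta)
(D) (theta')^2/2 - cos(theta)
D

A first integral I satisfies dI/dt = 0 along every solution. Differentiate each option and use the equation of motion:
(A) d/dt[theta * theta'] = (theta')^2 + theta theta'' = (theta')^2 - theta sin(theta), not identically 0
(B) d/dt[theta' + sin(theta)] = theta'' + cos(theta) theta' = -sin(theta) + theta' cos(theta), not identically 0
(C) d/dt[(theta')^2/2 + cos(theta)] = theta' theta'' - sin(theta) theta' = -2 theta' sin(theta), not identically 0
(D) d/dt[(theta')^2/2 - cos(theta)] = theta' theta'' + sin(theta) theta' = theta'(-sin(theta)) + theta' sin(theta) = 0

Only (D) has zero time-derivative. This is the total energy: kinetic (theta')^2/2 plus potential -cos(theta).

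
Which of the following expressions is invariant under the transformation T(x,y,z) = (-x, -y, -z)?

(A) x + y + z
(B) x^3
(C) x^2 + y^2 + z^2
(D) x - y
C

Apply T(x,y,z) = (-x, -y, -z) to each option, i.e. replace (x, y, z) by the transformed coordinates.
Substitute the transformed coordinates into each option and compare with the original:
(A) x + y + z  ->  (-x) + (-y) + (-z) = -x - y - z   [differs from x + y + z: not invariant]
(B) x^3  ->  (-x)^3 = -x^3   [differs from x^3: not invariant]
(C) x^2 + y^2 + z^2  ->  (-x)^2 + (-y)^2 + (-z)^2 = x^2 + y^2 + z^2   [equals x^2 + y^2 + z^2: invariant]
(D) x - y  ->  (-x) - (-y) = -x + y   [differs from x - y: not invariant]

Only option (C), x^2 + y^2 + z^2, is unchanged by the transformation.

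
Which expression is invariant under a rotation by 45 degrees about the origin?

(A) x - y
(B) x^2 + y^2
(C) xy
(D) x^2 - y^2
B

A rotation by 45 degrees sends (x, y) to (sqrt(2)x/2 - sqrt(2)y/2, sqrt(2)x/2 + sqrt(2)y/2).
Substitute the transformed coordinates into each option and compare with the original:
(A) x - y  ->  (sqrt(2)x/2 - sqrt(2)y/2) - (sqrt(2)x/2 + sqrt(2)y/2) = -sqrt(2)y   [differs from x - y: not invariant]
(B) x^2 + y^2  ->  (sqrt(2)x/2 - sqrt(2)y/2)^2 + (sqrt(2)x/2 + sqrt(2)y/2)^2 = x^2 + y^2   [equals x^2 + y^2: invariant]
(C) xy  ->  (sqrt(2)x/2 - sqrt(2)y/2)(sqrt(2)x/2 + sqrt(2)y/2) = x^2/2 - y^2/2   [differs from xy: not invariant]
(D) x^2 - y^2  ->  (sqrt(2)x/2 - sqrt(2)y/2)^2 - (sqrt(2)x/2 + sqrt(2)y/2)^2 = -2xy   [differs from x^2 - y^2: not invariant]

Only option (B), x^2 + y^2, is unchanged by the transformation.
Geometrically, x^2 + y^2 is the squared distance from the origin, which every rotation about the origin preserves.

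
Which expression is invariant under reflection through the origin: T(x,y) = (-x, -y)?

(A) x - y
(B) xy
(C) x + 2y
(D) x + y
B

The map is reflection through the origin: T(x,y) = (-x, -y).
Substitute the transformed coordinates into each option and compare with the original:
(A) x - y  ->  (-x) - (-y) = -x + y   [differs from x - y: not invariant]
(B) xy  ->  (-x)(-y) = xy   [equals xy: invariant]
(C) x + 2y  ->  (-x) + 2(-y) = -x - 2y   [differs from x + 2y: not invariant]
(D) x + y  ->  (-x) + (-y) = -x - y   [differs from x + y: not invariant]

Only option (B), xy, is unchanged by the transformation.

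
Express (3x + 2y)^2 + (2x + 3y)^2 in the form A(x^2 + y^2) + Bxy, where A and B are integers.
13(x^2 + y^2) + 24xy

Expanding: (3x + 2y)^2 = 9x^2 + 12xy + 4y^2
(2x + 3y)^2 = 4x^2 + 12xy + 9y^2
Sum = (9+4)(x^2+y^2) + 24xy = 13(x^2 + y^2) + 24xy
This is symmetric in x and y.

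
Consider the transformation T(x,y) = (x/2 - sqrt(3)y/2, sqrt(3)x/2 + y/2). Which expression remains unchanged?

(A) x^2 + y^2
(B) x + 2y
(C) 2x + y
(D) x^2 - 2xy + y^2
A

An expression E(x,y) is invariant under T if E(T(x,y)) = E(x,y). Here T(x,y) = (x/2 - sqrt(3)y/2, sqrt(3)x/2 + y/2).
Substitute the transformed coordinates into each option and compare with the original:
(A) x^2 + y^2  ->  (x/2 - sqrt(3)y/2)^2 + (sqrt(3)x/2 + y/2)^2 = x^2 + y^2   [equals x^2 + y^2: invariant]
(B) x + 2y  ->  (x/2 - sqrt(3)y/2) + 2(sqrt(3)x/2 + y/2) = x/2 + sqrt(3)x - sqrt(3)y/2 + y   [differs from x + 2y: not invariant]
(C) 2x + y  ->  2(x/2 - sqrt(3)y/2) + (sqrt(3)x/2 + y/2) = sqrt(3)x/2 + x - sqrt(3)y + y/2   [differs from 2x + y: not invariant]
(D) x^2 - 2xy + y^2  ->  (x/2 - sqrt(3)y/2)^2 - 2(x/2 - sqrt(3)y/2)(sqrt(3)x/2 + y/2) + (sqrt(3)x/2 + y/2)^2 = -sqrt(3)x^2/2 + x^2 + xy + sqrt(3)y^2/2 + y^2   [differs from x^2 - 2xy + y^2: not invariant]

Only option (A), x^2 + y^2, is unchanged by the transformation.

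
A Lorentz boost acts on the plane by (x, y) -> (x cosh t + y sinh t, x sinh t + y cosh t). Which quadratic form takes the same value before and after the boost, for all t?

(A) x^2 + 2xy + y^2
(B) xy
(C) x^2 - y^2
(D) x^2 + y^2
C

Write x' = x cosh t + y sinh t, y' = x sinh t + y cosh t and substitute into each option:
(A) x^2 + 2xy + y^2: (x' + y')^2 with x' + y' = (x + y)(cosh t + sinh t) = (x + y)e^t, so it becomes (x + y)^2 e^(2t)   [not invariant for t != 0]
(B) xy: (x cosh t + y sinh t)(x sinh t + y cosh t) = xy(cosh^2 t + sinh^2 t) + (x^2 + y^2) sinh t cosh t = xy cosh 2t + (x^2 + y^2)(sinh 2t)/2   [not invariant for t != 0]
(C) x^2 - y^2: (x cosh t + y sinh t)^2 - (x sinh t + y cosh t)^2 = x^2(cosh^2 t - sinh^2 t) + 2xy(cosh t sinh t - sinh t cosh t) + y^2(sinh^2 t - cosh^2 t) = x^2 - y^2   [invariant, using cosh^2 t - sinh^2 t = 1]
(D) x^2 + y^2: (x cosh t + y sinh t)^2 + (x sinh t + y cosh t)^2 = (x^2 + y^2)(cosh^2 t + sinh^2 t) + 4xy sinh t cosh t = (x^2 + y^2) cosh 2t + 2xy sinh 2t   [not invariant for t != 0]

Only (C) x^2 - y^2 is unchanged; it is the Minkowski form preserved by Lorentz boosts, just as x^2 + y^2 is preserved by ordinary rotations.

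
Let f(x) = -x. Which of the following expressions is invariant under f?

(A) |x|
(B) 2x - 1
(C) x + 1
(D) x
A

For f(x) = -x:
Applying f replaces x by -x. Since |-x| = |x|, the absolute value is unchanged by f, whereas x -> -x, 2x - 1 -> -2x - 1 and x + 1 -> -x + 1 all change.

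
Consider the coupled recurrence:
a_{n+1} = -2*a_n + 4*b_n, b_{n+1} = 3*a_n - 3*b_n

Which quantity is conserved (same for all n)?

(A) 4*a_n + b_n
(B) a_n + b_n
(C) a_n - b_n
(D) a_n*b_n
B

Replace a_n by a_{n+1} = -2*a_n + 4*b_n and b_n by b_{n+1} = 3*a_n - 3*b_n in each option and simplify:
(A) 4*a_n + b_n  ->  4*(-2*a_n + 4*b_n) + (3*a_n - 3*b_n) = -5*a_n + 13*b_n   [not conserved]
(B) a_n + b_n  ->  (-2*a_n + 4*b_n) + (3*a_n - 3*b_n) = a_n + b_n   [conserved]
(C) a_n - b_n  ->  (-2*a_n + 4*b_n) - (3*a_n - 3*b_n) = -5*a_n + 7*b_n   [not conserved]
(D) a_n*b_n  ->  (-2*a_n + 4*b_n)*(3*a_n - 3*b_n) = -6*a_n^2 + 18*a_n*b_n - 12*b_n^2   [not conserved]

Only (B) a_n + b_n returns to itself after one step, so it is the conserved quantity.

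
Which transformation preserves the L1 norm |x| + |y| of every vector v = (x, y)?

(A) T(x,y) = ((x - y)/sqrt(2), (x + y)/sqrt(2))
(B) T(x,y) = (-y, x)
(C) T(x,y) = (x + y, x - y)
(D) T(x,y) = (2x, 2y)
B

A transformation preserves a norm if ||T(v)|| = ||v|| for every v; a single vector where the norm changes rules an option out.

(A) T(x,y) = ((x - y)/sqrt(2), (x + y)/sqrt(2)): v = (1, 0) has norm |1| + |0| = 1, but T(v) = (sqrt(2)/2, sqrt(2)/2) has norm sqrt(2) -- not preserved.
(B) T(x,y) = (-y, x): preserves the norm -- it only permutes the coordinates and/or flips signs, which leaves |x| + |y| unchanged.
(C) T(x,y) = (x + y, x - y): v = (1, 0) has norm |1| + |0| = 1, but T(v) = (1, 1) has norm 2 -- not preserved.
(D) T(x,y) = (2x, 2y): v = (1, 0) has norm |1| + |0| = 1, but T(v) = (2, 0) has norm 2 -- not preserved.

Therefore the answer is (B).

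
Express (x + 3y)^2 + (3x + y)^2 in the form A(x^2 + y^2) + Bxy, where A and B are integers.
10(x^2 + y^2) + 12xy

Expanding: (x + 3y)^2 = x^2 + 6xy + 9y^2
(3x + y)^2 = 9x^2 + 6xy + y^2
Sum = (1+9)(x^2+y^2) + 12xy = 10(x^2 + y^2) + 12xy
This is symmetric in x and y.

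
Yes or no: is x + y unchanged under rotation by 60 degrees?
No

Applying rotation by 60 degrees: x' = x*cos(60 degrees) - y*sin(60 degrees) = x/2 - sqrt(3)y/2, y' = x*sin(60 degrees) + y*cos(60 degrees) = sqrt(3)x/2 + y/2

Substituting into x + y:
(x/2 - sqrt(3)y/2) + (sqrt(3)x/2 + y/2)
= x/2 + sqrt(3)x/2 - sqrt(3)y/2 + y/2

This differs from the original expression x + y, so it is NOT invariant.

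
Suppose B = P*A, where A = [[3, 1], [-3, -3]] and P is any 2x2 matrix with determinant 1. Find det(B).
-6

By the multiplicative property of determinants, det(B) = det(P*A) = det(P) * det(A) = det(A),
so the determinant is invariant under multiplication by any determinant-1 matrix; we just need det(A).

det(A) = (3)(-3) - (1)(-3) = -9 - (-3) = -6

Therefore det(B) = 1 * (-6) = -6.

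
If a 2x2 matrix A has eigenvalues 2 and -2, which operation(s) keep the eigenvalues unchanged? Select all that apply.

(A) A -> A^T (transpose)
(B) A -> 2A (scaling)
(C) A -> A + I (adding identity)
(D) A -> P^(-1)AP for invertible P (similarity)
A and D

Eigenvalues are preserved by:
1. Similarity transformations: A -> P^(-1)AP (same characteristic polynomial)
2. Transpose: A^T has the same eigenvalues as A

Eigenvalues are NOT preserved by:
- Adding identity: eigenvalues become 2+1, -2+1
- Scaling: eigenvalues become 4, -4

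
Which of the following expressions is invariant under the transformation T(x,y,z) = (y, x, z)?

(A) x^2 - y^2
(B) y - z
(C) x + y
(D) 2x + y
C

Apply T(x,y,z) = (y, x, z) to each option, i.e. replace (x, y, z) by the transformed coordinates.
Substitute the transformed coordinates into each option and compare with the original:
(A) x^2 - y^2  ->  (y)^2 - (x)^2 = -x^2 + y^2   [differs from x^2 - y^2: not invariant]
(B) y - z  ->  (x) - (z) = x - z   [differs from y - z: not invariant]
(C) x + y  ->  (y) + (x) = x + y   [equals x + y: invariant]
(D) 2x + y  ->  2(y) + (x) = x + 2y   [differs from 2x + y: not invariant]

Only option (C), x + y, is unchanged by the transformation.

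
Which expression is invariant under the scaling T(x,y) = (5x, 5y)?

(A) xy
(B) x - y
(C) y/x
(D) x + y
C

Under the uniform scaling T(x,y) = (5x, 5y):
Substitute the transformed coordinates into each option and compare with the original:
(A) xy  ->  (5x)(5y) = 25xy   [differs from xy: not invariant]
(B) x - y  ->  (5x) - (5y) = 5x - 5y   [differs from x - y: not invariant]
(C) y/x  ->  (5y)/(5x) = y/x   [equals y/x: invariant]
(D) x + y  ->  (5x) + (5y) = 5x + 5y   [differs from x + y: not invariant]

Only option (C), y/x, is unchanged by the transformation.
The common factor 5 cancels in a ratio of coordinates, while sums, products and sums of squares pick up factors of 5 or 25.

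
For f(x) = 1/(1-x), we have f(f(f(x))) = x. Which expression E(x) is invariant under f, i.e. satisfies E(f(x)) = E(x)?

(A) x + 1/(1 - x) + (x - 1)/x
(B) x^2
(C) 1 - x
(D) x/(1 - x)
A

Replace x by f(x) = 1/(1 - x) in each option and simplify. As a quick numerical cross-check, also compare E(4) with E(f(4)) = E(-1/3).

(A) x + 1/(1 - x) + (x - 1)/x  ->  (1/(1 - x)) + 1/(1 - (1/(1 - x))) + ((1/(1 - x)) - 1)/(1/(1 - x)), which simplifies back to x + 1/(1 - x) + (x - 1)/x; check: E(4) = 53/12, E(-1/3) = 53/12.   [invariant]
(B) x^2  ->  (1/(1 - x))^2 = (x - 1)^(-2); check: E(4) = 16 but E(-1/3) = 1/9.   [not invariant]
(C) 1 - x  ->  1 - (1/(1 - x)) = x/(x - 1); check: E(4) = -3 but E(-1/3) = 4/3.   [not invariant]
(D) x/(1 - x)  ->  (1/(1 - x))/(1 - (1/(1 - x))) = -1/x; check: E(4) = -4/3 but E(-1/3) = -1/4.   [not invariant]

Only (A) is unchanged. Indeed f(f(x)) = 1/(1 - 1/(1-x)) = (1-x)/(-x) = (x-1)/x, so E(x) = x + f(x) + f(f(x)) is the sum over the whole 3-cycle; applying f just permutes the three terms cyclically (x -> f(x) -> f(f(x)) -> x), leaving the sum unchanged.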